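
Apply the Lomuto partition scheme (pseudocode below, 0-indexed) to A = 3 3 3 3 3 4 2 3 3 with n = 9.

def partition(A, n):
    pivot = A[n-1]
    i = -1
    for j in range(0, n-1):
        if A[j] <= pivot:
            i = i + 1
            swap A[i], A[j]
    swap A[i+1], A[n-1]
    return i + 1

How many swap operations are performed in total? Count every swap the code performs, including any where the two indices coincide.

8

pivot=3, i=-1
j=0: 3≤3, i=0, swap(0,0) ⇒ 3 3 3 3 3 4 2 3 3
j=1: 3≤3, i=1, swap(1,1) ⇒ 3 3 3 3 3 4 2 3 3
j=2: 3≤3, i=2, swap(2,2) ⇒ 3 3 3 3 3 4 2 3 3
j=3: 3≤3, i=3, swap(3,3) ⇒ 3 3 3 3 3 4 2 3 3
j=4: 3≤3, i=4, swap(4,4) ⇒ 3 3 3 3 3 4 2 3 3
j=5: 4>3, skip
j=6: 2≤3, i=5, swap(5,6) ⇒ 3 3 3 3 3 2 4 3 3
j=7: 3≤3, i=6, swap(6,7) ⇒ 3 3 3 3 3 2 3 4 3
swap(7,8) ⇒ 3 3 3 3 3 2 3 3 4; return 7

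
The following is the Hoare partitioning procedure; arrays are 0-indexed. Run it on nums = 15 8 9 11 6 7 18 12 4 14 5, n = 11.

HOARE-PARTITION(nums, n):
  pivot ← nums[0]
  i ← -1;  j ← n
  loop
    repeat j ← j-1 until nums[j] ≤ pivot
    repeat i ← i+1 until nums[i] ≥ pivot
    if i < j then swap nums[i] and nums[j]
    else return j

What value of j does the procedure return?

pivot=15
j stops at 10 (5), i stops at 0 (15); swap ⇒ 5 8 9 11 6 7 18 12 4 14 15
j stops at 9 (14), i stops at 6 (18); swap ⇒ 5 8 9 11 6 7 14 12 4 18 15
j stops at 8, i stops at 9; i≥j ⇒ return 8. nums=5 8 9 11 6 7 14 12 4 18 15

8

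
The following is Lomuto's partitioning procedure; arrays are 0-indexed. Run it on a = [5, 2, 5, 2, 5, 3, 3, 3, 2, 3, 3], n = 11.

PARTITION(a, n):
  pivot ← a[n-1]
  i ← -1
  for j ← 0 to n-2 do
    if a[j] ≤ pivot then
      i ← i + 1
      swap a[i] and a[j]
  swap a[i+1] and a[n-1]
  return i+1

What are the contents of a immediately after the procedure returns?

[2, 2, 3, 3, 3, 2, 3, 3, 5, 5, 5]

pivot=3, i=-1
j=0: 5>3, skip
j=1: 2≤3, i=0, swap(0,1) ⇒ [2, 5, 5, 2, 5, 3, 3, 3, 2, 3, 3]
j=2: 5>3, skip
j=3: 2≤3, i=1, swap(1,3) ⇒ [2, 2, 5, 5, 5, 3, 3, 3, 2, 3, 3]
j=4: 5>3, skip
j=5: 3≤3, i=2, swap(2,5) ⇒ [2, 2, 3, 5, 5, 5, 3, 3, 2, 3, 3]
j=6: 3≤3, i=3, swap(3,6) ⇒ [2, 2, 3, 3, 5, 5, 5, 3, 2, 3, 3]
j=7: 3≤3, i=4, swap(4,7) ⇒ [2, 2, 3, 3, 3, 5, 5, 5, 2, 3, 3]
j=8: 2≤3, i=5, swap(5,8) ⇒ [2, 2, 3, 3, 3, 2, 5, 5, 5, 3, 3]
j=9: 3≤3, i=6, swap(6,9) ⇒ [2, 2, 3, 3, 3, 2, 3, 5, 5, 5, 3]
swap(7,10) ⇒ [2, 2, 3, 3, 3, 2, 3, 3, 5, 5, 5]; return 7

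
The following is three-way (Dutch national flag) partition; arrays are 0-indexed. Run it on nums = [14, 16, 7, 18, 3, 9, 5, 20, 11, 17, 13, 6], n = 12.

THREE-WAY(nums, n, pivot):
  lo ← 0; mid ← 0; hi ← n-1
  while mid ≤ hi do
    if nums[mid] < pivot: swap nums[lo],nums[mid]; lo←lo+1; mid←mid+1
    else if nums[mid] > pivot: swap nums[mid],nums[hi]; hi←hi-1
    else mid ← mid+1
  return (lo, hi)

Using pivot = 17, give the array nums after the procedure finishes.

[14, 16, 7, 6, 3, 9, 5, 13, 11, 17, 20, 18]

lo=0 mid=0 hi=11
14<17: swap(0,0), lo=1 mid=1 ⇒ [14, 16, 7, 18, 3, 9, 5, 20, 11, 17, 13, 6]
16<17: swap(1,1), lo=2 mid=2 ⇒ [14, 16, 7, 18, 3, 9, 5, 20, 11, 17, 13, 6]
7<17: swap(2,2), lo=3 mid=3 ⇒ [14, 16, 7, 18, 3, 9, 5, 20, 11, 17, 13, 6]
18>17: swap(3,11), hi=10 ⇒ [14, 16, 7, 6, 3, 9, 5, 20, 11, 17, 13, 18]
6<17: swap(3,3), lo=4 mid=4 ⇒ [14, 16, 7, 6, 3, 9, 5, 20, 11, 17, 13, 18]
3<17: swap(4,4), lo=5 mid=5 ⇒ [14, 16, 7, 6, 3, 9, 5, 20, 11, 17, 13, 18]
9<17: swap(5,5), lo=6 mid=6 ⇒ [14, 16, 7, 6, 3, 9, 5, 20, 11, 17, 13, 18]
5<17: swap(6,6), lo=7 mid=7 ⇒ [14, 16, 7, 6, 3, 9, 5, 20, 11, 17, 13, 18]
20>17: swap(7,10), hi=9 ⇒ [14, 16, 7, 6, 3, 9, 5, 13, 11, 17, 20, 18]
13<17: swap(7,7), lo=8 mid=8 ⇒ [14, 16, 7, 6, 3, 9, 5, 13, 11, 17, 20, 18]
11<17: swap(8,8), lo=9 mid=9 ⇒ [14, 16, 7, 6, 3, 9, 5, 13, 11, 17, 20, 18]
17=17: mid=10
done. lo=9 hi=9; nums=[14, 16, 7, 6, 3, 9, 5, 13, 11, 17, 20, 18]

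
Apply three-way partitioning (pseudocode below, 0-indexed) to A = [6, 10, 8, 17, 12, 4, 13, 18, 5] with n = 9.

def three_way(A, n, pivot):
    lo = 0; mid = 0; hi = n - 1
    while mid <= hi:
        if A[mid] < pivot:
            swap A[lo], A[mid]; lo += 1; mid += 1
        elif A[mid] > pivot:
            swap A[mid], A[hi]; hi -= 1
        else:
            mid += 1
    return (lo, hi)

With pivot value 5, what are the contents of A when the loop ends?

lo=0 mid=0 hi=8
6>5: swap(0,8), hi=7 ⇒ [5, 10, 8, 17, 12, 4, 13, 18, 6]
5=5: mid=1
10>5: swap(1,7), hi=6 ⇒ [5, 18, 8, 17, 12, 4, 13, 10, 6]
18>5: swap(1,6), hi=5 ⇒ [5, 13, 8, 17, 12, 4, 18, 10, 6]
13>5: swap(1,5), hi=4 ⇒ [5, 4, 8, 17, 12, 13, 18, 10, 6]
4<5: swap(0,1), lo=1 mid=2 ⇒ [4, 5, 8, 17, 12, 13, 18, 10, 6]
8>5: swap(2,4), hi=3 ⇒ [4, 5, 12, 17, 8, 13, 18, 10, 6]
12>5: swap(2,3), hi=2 ⇒ [4, 5, 17, 12, 8, 13, 18, 10, 6]
17>5: swap(2,2), hi=1 ⇒ [4, 5, 17, 12, 8, 13, 18, 10, 6]
done. lo=1 hi=1; A=[4, 5, 17, 12, 8, 13, 18, 10, 6]

[4, 5, 17, 12, 8, 13, 18, 10, 6]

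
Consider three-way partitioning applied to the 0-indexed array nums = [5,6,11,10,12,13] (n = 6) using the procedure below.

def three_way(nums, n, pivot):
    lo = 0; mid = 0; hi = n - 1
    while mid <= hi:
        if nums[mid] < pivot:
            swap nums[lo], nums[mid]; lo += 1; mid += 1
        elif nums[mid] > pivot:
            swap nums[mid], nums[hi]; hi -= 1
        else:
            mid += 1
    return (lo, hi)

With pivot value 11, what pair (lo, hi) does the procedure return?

(3, 3)

lo=0 mid=0 hi=5
5<11: swap(0,0), lo=1 mid=1 ⇒ [5,6,11,10,12,13]
6<11: swap(1,1), lo=2 mid=2 ⇒ [5,6,11,10,12,13]
11=11: mid=3
10<11: swap(2,3), lo=3 mid=4 ⇒ [5,6,10,11,12,13]
12>11: swap(4,5), hi=4 ⇒ [5,6,10,11,13,12]
13>11: swap(4,4), hi=3 ⇒ [5,6,10,11,13,12]
done. lo=3 hi=3; nums=[5,6,10,11,13,12]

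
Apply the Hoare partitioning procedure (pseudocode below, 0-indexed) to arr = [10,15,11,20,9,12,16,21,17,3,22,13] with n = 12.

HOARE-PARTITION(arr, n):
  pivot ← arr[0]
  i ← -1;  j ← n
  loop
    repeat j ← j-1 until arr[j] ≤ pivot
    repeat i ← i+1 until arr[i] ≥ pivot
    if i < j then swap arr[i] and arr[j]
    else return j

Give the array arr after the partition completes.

[3,9,11,20,15,12,16,21,17,10,22,13]

pivot=10
j stops at 9 (3), i stops at 0 (10); swap ⇒ [3,15,11,20,9,12,16,21,17,10,22,13]
j stops at 4 (9), i stops at 1 (15); swap ⇒ [3,9,11,20,15,12,16,21,17,10,22,13]
j stops at 1, i stops at 2; i≥j ⇒ return 1. arr=[3,9,11,20,15,12,16,21,17,10,22,13]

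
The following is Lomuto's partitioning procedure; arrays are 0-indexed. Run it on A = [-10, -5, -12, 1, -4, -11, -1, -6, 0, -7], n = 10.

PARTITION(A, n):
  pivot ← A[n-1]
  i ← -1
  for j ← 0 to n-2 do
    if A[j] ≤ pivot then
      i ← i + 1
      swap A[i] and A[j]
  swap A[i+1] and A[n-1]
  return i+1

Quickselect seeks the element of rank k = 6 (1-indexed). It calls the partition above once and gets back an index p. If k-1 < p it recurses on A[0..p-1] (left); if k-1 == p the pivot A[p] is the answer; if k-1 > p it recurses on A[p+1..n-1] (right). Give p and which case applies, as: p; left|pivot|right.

pivot=-7, i=-1
j=0: -10≤-7, i=0, swap(0,0) ⇒ [-10, -5, -12, 1, -4, -11, -1, -6, 0, -7]
j=1: -5>-7, skip
j=2: -12≤-7, i=1, swap(1,2) ⇒ [-10, -12, -5, 1, -4, -11, -1, -6, 0, -7]
j=3: 1>-7, skip
j=4: -4>-7, skip
j=5: -11≤-7, i=2, swap(2,5) ⇒ [-10, -12, -11, 1, -4, -5, -1, -6, 0, -7]
j=6: -1>-7, skip
j=7: -6>-7, skip
j=8: 0>-7, skip
swap(3,9) ⇒ [-10, -12, -11, -7, -4, -5, -1, -6, 0, 1]; return 3
p = 3; k-1 = 5 > 3 ⇒ right

3; right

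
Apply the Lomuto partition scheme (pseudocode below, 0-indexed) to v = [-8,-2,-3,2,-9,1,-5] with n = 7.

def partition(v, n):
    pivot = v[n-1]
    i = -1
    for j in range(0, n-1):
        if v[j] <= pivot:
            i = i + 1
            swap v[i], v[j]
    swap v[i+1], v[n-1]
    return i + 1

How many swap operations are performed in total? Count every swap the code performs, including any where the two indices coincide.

pivot=-5, i=-1
j=0: -8≤-5, i=0, swap(0,0) ⇒ [-8,-2,-3,2,-9,1,-5]
j=1: -2>-5, skip
j=2: -3>-5, skip
j=3: 2>-5, skip
j=4: -9≤-5, i=1, swap(1,4) ⇒ [-8,-9,-3,2,-2,1,-5]
j=5: 1>-5, skip
swap(2,6) ⇒ [-8,-9,-5,2,-2,1,-3]; return 2

3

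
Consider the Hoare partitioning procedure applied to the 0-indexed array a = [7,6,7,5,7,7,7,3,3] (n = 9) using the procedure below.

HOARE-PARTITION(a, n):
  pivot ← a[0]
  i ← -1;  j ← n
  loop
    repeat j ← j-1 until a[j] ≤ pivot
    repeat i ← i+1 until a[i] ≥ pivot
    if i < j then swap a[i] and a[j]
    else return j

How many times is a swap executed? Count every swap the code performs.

pivot=7
j stops at 8 (3), i stops at 0 (7); swap ⇒ [3,6,7,5,7,7,7,3,7]
j stops at 7 (3), i stops at 2 (7); swap ⇒ [3,6,3,5,7,7,7,7,7]
j stops at 6 (7), i stops at 4 (7); swap ⇒ [3,6,3,5,7,7,7,7,7]
j stops at 5, i stops at 5; i≥j ⇒ return 5. a=[3,6,3,5,7,7,7,7,7]

3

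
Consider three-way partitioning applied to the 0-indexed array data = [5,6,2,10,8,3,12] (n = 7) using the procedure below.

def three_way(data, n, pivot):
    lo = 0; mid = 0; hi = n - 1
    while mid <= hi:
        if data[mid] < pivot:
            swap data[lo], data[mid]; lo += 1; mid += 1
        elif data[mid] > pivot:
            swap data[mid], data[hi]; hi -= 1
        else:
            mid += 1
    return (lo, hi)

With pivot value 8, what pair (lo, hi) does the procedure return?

(4, 4)

lo=0 mid=0 hi=6
5<8: swap(0,0), lo=1 mid=1 ⇒ [5,6,2,10,8,3,12]
6<8: swap(1,1), lo=2 mid=2 ⇒ [5,6,2,10,8,3,12]
2<8: swap(2,2), lo=3 mid=3 ⇒ [5,6,2,10,8,3,12]
10>8: swap(3,6), hi=5 ⇒ [5,6,2,12,8,3,10]
12>8: swap(3,5), hi=4 ⇒ [5,6,2,3,8,12,10]
3<8: swap(3,3), lo=4 mid=4 ⇒ [5,6,2,3,8,12,10]
8=8: mid=5
done. lo=4 hi=4; data=[5,6,2,3,8,12,10]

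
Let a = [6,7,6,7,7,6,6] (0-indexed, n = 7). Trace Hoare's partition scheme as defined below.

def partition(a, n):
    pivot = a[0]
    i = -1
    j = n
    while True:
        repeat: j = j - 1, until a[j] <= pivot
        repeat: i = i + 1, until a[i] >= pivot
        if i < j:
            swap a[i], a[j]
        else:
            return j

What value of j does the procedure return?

2

pivot = a[0] = 6; i = -1, j = 7
j→6 (a[6]=6≤6), i→0 (a[0]=6≥6); i<j, swap → [6,7,6,7,7,6,6]
j→5 (a[5]=6≤6), i→1 (a[1]=7≥6); i<j, swap → [6,6,6,7,7,7,6]
j→2, i→2; i≥j, return j=2. a = [6,6,6,7,7,7,6]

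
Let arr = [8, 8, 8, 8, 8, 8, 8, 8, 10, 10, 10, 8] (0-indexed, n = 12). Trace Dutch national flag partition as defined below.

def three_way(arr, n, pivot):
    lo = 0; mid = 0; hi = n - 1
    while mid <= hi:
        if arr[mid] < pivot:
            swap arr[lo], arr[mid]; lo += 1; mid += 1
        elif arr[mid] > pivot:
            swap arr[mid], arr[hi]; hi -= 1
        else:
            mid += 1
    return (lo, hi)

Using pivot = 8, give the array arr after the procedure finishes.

lo=0 mid=0 hi=11
8=8: mid=1
8=8: mid=2
8=8: mid=3
8=8: mid=4
8=8: mid=5
8=8: mid=6
8=8: mid=7
8=8: mid=8
10>8: swap(8,11), hi=10 ⇒ [8, 8, 8, 8, 8, 8, 8, 8, 8, 10, 10, 10]
8=8: mid=9
10>8: swap(9,10), hi=9 ⇒ [8, 8, 8, 8, 8, 8, 8, 8, 8, 10, 10, 10]
10>8: swap(9,9), hi=8 ⇒ [8, 8, 8, 8, 8, 8, 8, 8, 8, 10, 10, 10]
done. lo=0 hi=8; arr=[8, 8, 8, 8, 8, 8, 8, 8, 8, 10, 10, 10]

[8, 8, 8, 8, 8, 8, 8, 8, 8, 10, 10, 10]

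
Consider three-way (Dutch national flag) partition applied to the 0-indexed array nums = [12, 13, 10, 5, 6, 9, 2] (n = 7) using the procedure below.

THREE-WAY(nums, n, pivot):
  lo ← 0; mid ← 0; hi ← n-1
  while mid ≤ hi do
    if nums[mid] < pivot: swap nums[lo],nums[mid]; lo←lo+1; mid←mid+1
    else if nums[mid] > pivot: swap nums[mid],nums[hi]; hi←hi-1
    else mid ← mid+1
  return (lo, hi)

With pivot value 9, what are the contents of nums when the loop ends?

[2, 6, 5, 9, 10, 13, 12]

pivot = 9; lo=0, mid=0, hi=6
nums[mid]=12>9: swap nums[0],nums[6]; hi=5 → [2, 13, 10, 5, 6, 9, 12]
nums[mid]=2<9: swap nums[0],nums[0]; lo=1,mid=1 → [2, 13, 10, 5, 6, 9, 12]
nums[mid]=13>9: swap nums[1],nums[5]; hi=4 → [2, 9, 10, 5, 6, 13, 12]
nums[mid]=9=9: mid=2
nums[mid]=10>9: swap nums[2],nums[4]; hi=3 → [2, 9, 6, 5, 10, 13, 12]
nums[mid]=6<9: swap nums[1],nums[2]; lo=2,mid=3 → [2, 6, 9, 5, 10, 13, 12]
nums[mid]=5<9: swap nums[2],nums[3]; lo=3,mid=4 → [2, 6, 5, 9, 10, 13, 12]
end: lo=3, hi=3; nums = [2, 6, 5, 9, 10, 13, 12]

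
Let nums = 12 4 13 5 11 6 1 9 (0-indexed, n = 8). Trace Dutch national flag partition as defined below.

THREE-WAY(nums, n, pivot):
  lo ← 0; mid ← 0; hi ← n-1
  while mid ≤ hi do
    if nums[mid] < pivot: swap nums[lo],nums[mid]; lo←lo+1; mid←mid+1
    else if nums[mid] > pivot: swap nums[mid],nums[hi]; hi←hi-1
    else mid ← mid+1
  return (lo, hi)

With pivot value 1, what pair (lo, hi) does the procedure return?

(0, 0)

lo=0 mid=0 hi=7
12>1: swap(0,7), hi=6 ⇒ 9 4 13 5 11 6 1 12
9>1: swap(0,6), hi=5 ⇒ 1 4 13 5 11 6 9 12
1=1: mid=1
4>1: swap(1,5), hi=4 ⇒ 1 6 13 5 11 4 9 12
6>1: swap(1,4), hi=3 ⇒ 1 11 13 5 6 4 9 12
11>1: swap(1,3), hi=2 ⇒ 1 5 13 11 6 4 9 12
5>1: swap(1,2), hi=1 ⇒ 1 13 5 11 6 4 9 12
13>1: swap(1,1), hi=0 ⇒ 1 13 5 11 6 4 9 12
done. lo=0 hi=0; nums=1 13 5 11 6 4 9 12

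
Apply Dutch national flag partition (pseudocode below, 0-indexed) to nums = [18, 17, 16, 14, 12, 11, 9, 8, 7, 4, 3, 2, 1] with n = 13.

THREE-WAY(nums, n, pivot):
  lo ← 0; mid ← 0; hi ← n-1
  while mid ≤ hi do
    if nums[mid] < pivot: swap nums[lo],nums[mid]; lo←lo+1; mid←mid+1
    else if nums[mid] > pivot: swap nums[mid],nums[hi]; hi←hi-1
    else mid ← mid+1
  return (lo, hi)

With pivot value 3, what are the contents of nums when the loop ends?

[1, 2, 3, 12, 11, 9, 8, 7, 4, 14, 16, 17, 18]

pivot = 3; lo=0, mid=0, hi=12
nums[mid]=18>3: swap nums[0],nums[12]; hi=11 → [1, 17, 16, 14, 12, 11, 9, 8, 7, 4, 3, 2, 18]
nums[mid]=1<3: swap nums[0],nums[0]; lo=1,mid=1 → [1, 17, 16, 14, 12, 11, 9, 8, 7, 4, 3, 2, 18]
nums[mid]=17>3: swap nums[1],nums[11]; hi=10 → [1, 2, 16, 14, 12, 11, 9, 8, 7, 4, 3, 17, 18]
nums[mid]=2<3: swap nums[1],nums[1]; lo=2,mid=2 → [1, 2, 16, 14, 12, 11, 9, 8, 7, 4, 3, 17, 18]
nums[mid]=16>3: swap nums[2],nums[10]; hi=9 → [1, 2, 3, 14, 12, 11, 9, 8, 7, 4, 16, 17, 18]
nums[mid]=3=3: mid=3
nums[mid]=14>3: swap nums[3],nums[9]; hi=8 → [1, 2, 3, 4, 12, 11, 9, 8, 7, 14, 16, 17, 18]
nums[mid]=4>3: swap nums[3],nums[8]; hi=7 → [1, 2, 3, 7, 12, 11, 9, 8, 4, 14, 16, 17, 18]
nums[mid]=7>3: swap nums[3],nums[7]; hi=6 → [1, 2, 3, 8, 12, 11, 9, 7, 4, 14, 16, 17, 18]
nums[mid]=8>3: swap nums[3],nums[6]; hi=5 → [1, 2, 3, 9, 12, 11, 8, 7, 4, 14, 16, 17, 18]
nums[mid]=9>3: swap nums[3],nums[5]; hi=4 → [1, 2, 3, 11, 12, 9, 8, 7, 4, 14, 16, 17, 18]
nums[mid]=11>3: swap nums[3],nums[4]; hi=3 → [1, 2, 3, 12, 11, 9, 8, 7, 4, 14, 16, 17, 18]
nums[mid]=12>3: swap nums[3],nums[3]; hi=2 → [1, 2, 3, 12, 11, 9, 8, 7, 4, 14, 16, 17, 18]
end: lo=2, hi=2; nums = [1, 2, 3, 12, 11, 9, 8, 7, 4, 14, 16, 17, 18]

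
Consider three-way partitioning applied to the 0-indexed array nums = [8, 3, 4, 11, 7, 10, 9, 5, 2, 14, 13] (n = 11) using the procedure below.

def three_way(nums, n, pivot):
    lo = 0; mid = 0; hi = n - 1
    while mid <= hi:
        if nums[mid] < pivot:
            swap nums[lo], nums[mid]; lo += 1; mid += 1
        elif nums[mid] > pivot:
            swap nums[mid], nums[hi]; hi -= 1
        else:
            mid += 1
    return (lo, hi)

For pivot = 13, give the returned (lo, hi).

pivot = 13; lo=0, mid=0, hi=10
nums[mid]=8<13: swap nums[0],nums[0]; lo=1,mid=1 → [8, 3, 4, 11, 7, 10, 9, 5, 2, 14, 13]
nums[mid]=3<13: swap nums[1],nums[1]; lo=2,mid=2 → [8, 3, 4, 11, 7, 10, 9, 5, 2, 14, 13]
nums[mid]=4<13: swap nums[2],nums[2]; lo=3,mid=3 → [8, 3, 4, 11, 7, 10, 9, 5, 2, 14, 13]
nums[mid]=11<13: swap nums[3],nums[3]; lo=4,mid=4 → [8, 3, 4, 11, 7, 10, 9, 5, 2, 14, 13]
nums[mid]=7<13: swap nums[4],nums[4]; lo=5,mid=5 → [8, 3, 4, 11, 7, 10, 9, 5, 2, 14, 13]
nums[mid]=10<13: swap nums[5],nums[5]; lo=6,mid=6 → [8, 3, 4, 11, 7, 10, 9, 5, 2, 14, 13]
nums[mid]=9<13: swap nums[6],nums[6]; lo=7,mid=7 → [8, 3, 4, 11, 7, 10, 9, 5, 2, 14, 13]
nums[mid]=5<13: swap nums[7],nums[7]; lo=8,mid=8 → [8, 3, 4, 11, 7, 10, 9, 5, 2, 14, 13]
nums[mid]=2<13: swap nums[8],nums[8]; lo=9,mid=9 → [8, 3, 4, 11, 7, 10, 9, 5, 2, 14, 13]
nums[mid]=14>13: swap nums[9],nums[10]; hi=9 → [8, 3, 4, 11, 7, 10, 9, 5, 2, 13, 14]
nums[mid]=13=13: mid=10
end: lo=9, hi=9; nums = [8, 3, 4, 11, 7, 10, 9, 5, 2, 13, 14]

(9, 9)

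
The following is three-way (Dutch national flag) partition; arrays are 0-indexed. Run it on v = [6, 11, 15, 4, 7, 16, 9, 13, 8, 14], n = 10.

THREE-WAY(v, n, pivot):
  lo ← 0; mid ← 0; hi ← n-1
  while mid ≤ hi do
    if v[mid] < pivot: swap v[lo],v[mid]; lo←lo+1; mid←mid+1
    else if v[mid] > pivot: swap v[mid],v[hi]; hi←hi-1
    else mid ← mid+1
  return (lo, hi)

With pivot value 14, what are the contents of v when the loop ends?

[6, 11, 4, 7, 8, 9, 13, 14, 16, 15]

lo=0 mid=0 hi=9
6<14: swap(0,0), lo=1 mid=1 ⇒ [6, 11, 15, 4, 7, 16, 9, 13, 8, 14]
11<14: swap(1,1), lo=2 mid=2 ⇒ [6, 11, 15, 4, 7, 16, 9, 13, 8, 14]
15>14: swap(2,9), hi=8 ⇒ [6, 11, 14, 4, 7, 16, 9, 13, 8, 15]
14=14: mid=3
4<14: swap(2,3), lo=3 mid=4 ⇒ [6, 11, 4, 14, 7, 16, 9, 13, 8, 15]
7<14: swap(3,4), lo=4 mid=5 ⇒ [6, 11, 4, 7, 14, 16, 9, 13, 8, 15]
16>14: swap(5,8), hi=7 ⇒ [6, 11, 4, 7, 14, 8, 9, 13, 16, 15]
8<14: swap(4,5), lo=5 mid=6 ⇒ [6, 11, 4, 7, 8, 14, 9, 13, 16, 15]
9<14: swap(5,6), lo=6 mid=7 ⇒ [6, 11, 4, 7, 8, 9, 14, 13, 16, 15]
13<14: swap(6,7), lo=7 mid=8 ⇒ [6, 11, 4, 7, 8, 9, 13, 14, 16, 15]
done. lo=7 hi=7; v=[6, 11, 4, 7, 8, 9, 13, 14, 16, 15]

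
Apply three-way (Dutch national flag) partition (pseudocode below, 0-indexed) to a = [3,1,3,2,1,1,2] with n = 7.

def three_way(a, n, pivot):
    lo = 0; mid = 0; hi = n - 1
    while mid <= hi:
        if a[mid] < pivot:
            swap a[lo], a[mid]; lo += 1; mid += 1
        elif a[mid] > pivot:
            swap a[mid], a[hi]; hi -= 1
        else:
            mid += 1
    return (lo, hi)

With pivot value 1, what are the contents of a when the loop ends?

[1,1,1,2,3,2,3]

lo=0 mid=0 hi=6
3>1: swap(0,6), hi=5 ⇒ [2,1,3,2,1,1,3]
2>1: swap(0,5), hi=4 ⇒ [1,1,3,2,1,2,3]
1=1: mid=1
1=1: mid=2
3>1: swap(2,4), hi=3 ⇒ [1,1,1,2,3,2,3]
1=1: mid=3
2>1: swap(3,3), hi=2 ⇒ [1,1,1,2,3,2,3]
done. lo=0 hi=2; a=[1,1,1,2,3,2,3]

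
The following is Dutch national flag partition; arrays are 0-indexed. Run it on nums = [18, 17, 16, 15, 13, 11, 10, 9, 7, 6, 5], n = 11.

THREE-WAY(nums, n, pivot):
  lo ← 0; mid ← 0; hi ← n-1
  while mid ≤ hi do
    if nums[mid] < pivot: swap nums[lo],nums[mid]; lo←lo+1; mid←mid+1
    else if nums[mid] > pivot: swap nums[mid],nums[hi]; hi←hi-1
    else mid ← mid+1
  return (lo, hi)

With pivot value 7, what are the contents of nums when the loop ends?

lo=0 mid=0 hi=10
18>7: swap(0,10), hi=9 ⇒ [5, 17, 16, 15, 13, 11, 10, 9, 7, 6, 18]
5<7: swap(0,0), lo=1 mid=1 ⇒ [5, 17, 16, 15, 13, 11, 10, 9, 7, 6, 18]
17>7: swap(1,9), hi=8 ⇒ [5, 6, 16, 15, 13, 11, 10, 9, 7, 17, 18]
6<7: swap(1,1), lo=2 mid=2 ⇒ [5, 6, 16, 15, 13, 11, 10, 9, 7, 17, 18]
16>7: swap(2,8), hi=7 ⇒ [5, 6, 7, 15, 13, 11, 10, 9, 16, 17, 18]
7=7: mid=3
15>7: swap(3,7), hi=6 ⇒ [5, 6, 7, 9, 13, 11, 10, 15, 16, 17, 18]
9>7: swap(3,6), hi=5 ⇒ [5, 6, 7, 10, 13, 11, 9, 15, 16, 17, 18]
10>7: swap(3,5), hi=4 ⇒ [5, 6, 7, 11, 13, 10, 9, 15, 16, 17, 18]
11>7: swap(3,4), hi=3 ⇒ [5, 6, 7, 13, 11, 10, 9, 15, 16, 17, 18]
13>7: swap(3,3), hi=2 ⇒ [5, 6, 7, 13, 11, 10, 9, 15, 16, 17, 18]
done. lo=2 hi=2; nums=[5, 6, 7, 13, 11, 10, 9, 15, 16, 17, 18]

[5, 6, 7, 13, 11, 10, 9, 15, 16, 17, 18]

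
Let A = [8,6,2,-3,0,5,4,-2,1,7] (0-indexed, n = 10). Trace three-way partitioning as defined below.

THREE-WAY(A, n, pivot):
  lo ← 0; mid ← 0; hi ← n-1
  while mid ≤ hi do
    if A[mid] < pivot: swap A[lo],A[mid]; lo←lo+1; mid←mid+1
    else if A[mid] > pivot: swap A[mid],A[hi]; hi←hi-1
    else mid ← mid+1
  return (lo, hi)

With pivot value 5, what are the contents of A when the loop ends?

[1,-2,2,-3,0,4,5,6,7,8]

pivot = 5; lo=0, mid=0, hi=9
A[mid]=8>5: swap A[0],A[9]; hi=8 → [7,6,2,-3,0,5,4,-2,1,8]
A[mid]=7>5: swap A[0],A[8]; hi=7 → [1,6,2,-3,0,5,4,-2,7,8]
A[mid]=1<5: swap A[0],A[0]; lo=1,mid=1 → [1,6,2,-3,0,5,4,-2,7,8]
A[mid]=6>5: swap A[1],A[7]; hi=6 → [1,-2,2,-3,0,5,4,6,7,8]
A[mid]=-2<5: swap A[1],A[1]; lo=2,mid=2 → [1,-2,2,-3,0,5,4,6,7,8]
A[mid]=2<5: swap A[2],A[2]; lo=3,mid=3 → [1,-2,2,-3,0,5,4,6,7,8]
A[mid]=-3<5: swap A[3],A[3]; lo=4,mid=4 → [1,-2,2,-3,0,5,4,6,7,8]
A[mid]=0<5: swap A[4],A[4]; lo=5,mid=5 → [1,-2,2,-3,0,5,4,6,7,8]
A[mid]=5=5: mid=6
A[mid]=4<5: swap A[5],A[6]; lo=6,mid=7 → [1,-2,2,-3,0,4,5,6,7,8]
end: lo=6, hi=6; A = [1,-2,2,-3,0,4,5,6,7,8]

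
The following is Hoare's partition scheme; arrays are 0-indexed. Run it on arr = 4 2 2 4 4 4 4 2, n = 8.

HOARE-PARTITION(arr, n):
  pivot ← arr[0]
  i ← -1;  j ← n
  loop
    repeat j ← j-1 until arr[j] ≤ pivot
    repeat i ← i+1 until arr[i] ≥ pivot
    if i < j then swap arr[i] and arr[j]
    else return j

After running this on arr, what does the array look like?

2 2 2 4 4 4 4 4

pivot=4
j stops at 7 (2), i stops at 0 (4); swap ⇒ 2 2 2 4 4 4 4 4
j stops at 6 (4), i stops at 3 (4); swap ⇒ 2 2 2 4 4 4 4 4
j stops at 5 (4), i stops at 4 (4); swap ⇒ 2 2 2 4 4 4 4 4
j stops at 4, i stops at 5; i≥j ⇒ return 4. arr=2 2 2 4 4 4 4 4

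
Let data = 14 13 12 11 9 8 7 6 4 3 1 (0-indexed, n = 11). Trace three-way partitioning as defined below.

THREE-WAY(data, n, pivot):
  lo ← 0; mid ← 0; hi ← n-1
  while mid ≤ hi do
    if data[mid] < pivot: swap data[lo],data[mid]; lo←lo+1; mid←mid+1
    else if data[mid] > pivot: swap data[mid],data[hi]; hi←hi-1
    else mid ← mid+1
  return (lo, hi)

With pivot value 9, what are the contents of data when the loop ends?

1 3 4 6 8 7 9 11 12 13 14

pivot = 9; lo=0, mid=0, hi=10
data[mid]=14>9: swap data[0],data[10]; hi=9 → 1 13 12 11 9 8 7 6 4 3 14
data[mid]=1<9: swap data[0],data[0]; lo=1,mid=1 → 1 13 12 11 9 8 7 6 4 3 14
data[mid]=13>9: swap data[1],data[9]; hi=8 → 1 3 12 11 9 8 7 6 4 13 14
data[mid]=3<9: swap data[1],data[1]; lo=2,mid=2 → 1 3 12 11 9 8 7 6 4 13 14
data[mid]=12>9: swap data[2],data[8]; hi=7 → 1 3 4 11 9 8 7 6 12 13 14
data[mid]=4<9: swap data[2],data[2]; lo=3,mid=3 → 1 3 4 11 9 8 7 6 12 13 14
data[mid]=11>9: swap data[3],data[7]; hi=6 → 1 3 4 6 9 8 7 11 12 13 14
data[mid]=6<9: swap data[3],data[3]; lo=4,mid=4 → 1 3 4 6 9 8 7 11 12 13 14
data[mid]=9=9: mid=5
data[mid]=8<9: swap data[4],data[5]; lo=5,mid=6 → 1 3 4 6 8 9 7 11 12 13 14
data[mid]=7<9: swap data[5],data[6]; lo=6,mid=7 → 1 3 4 6 8 7 9 11 12 13 14
end: lo=6, hi=6; data = 1 3 4 6 8 7 9 11 12 13 14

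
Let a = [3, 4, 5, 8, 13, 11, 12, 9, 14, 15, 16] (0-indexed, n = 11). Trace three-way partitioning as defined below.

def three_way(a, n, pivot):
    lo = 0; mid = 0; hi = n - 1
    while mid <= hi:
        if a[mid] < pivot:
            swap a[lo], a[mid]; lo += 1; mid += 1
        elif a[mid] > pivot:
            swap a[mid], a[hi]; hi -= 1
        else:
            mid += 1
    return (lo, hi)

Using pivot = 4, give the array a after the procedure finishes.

[3, 4, 8, 13, 11, 12, 9, 14, 15, 16, 5]

pivot = 4; lo=0, mid=0, hi=10
a[mid]=3<4: swap a[0],a[0]; lo=1,mid=1 → [3, 4, 5, 8, 13, 11, 12, 9, 14, 15, 16]
a[mid]=4=4: mid=2
a[mid]=5>4: swap a[2],a[10]; hi=9 → [3, 4, 16, 8, 13, 11, 12, 9, 14, 15, 5]
a[mid]=16>4: swap a[2],a[9]; hi=8 → [3, 4, 15, 8, 13, 11, 12, 9, 14, 16, 5]
a[mid]=15>4: swap a[2],a[8]; hi=7 → [3, 4, 14, 8, 13, 11, 12, 9, 15, 16, 5]
a[mid]=14>4: swap a[2],a[7]; hi=6 → [3, 4, 9, 8, 13, 11, 12, 14, 15, 16, 5]
a[mid]=9>4: swap a[2],a[6]; hi=5 → [3, 4, 12, 8, 13, 11, 9, 14, 15, 16, 5]
a[mid]=12>4: swap a[2],a[5]; hi=4 → [3, 4, 11, 8, 13, 12, 9, 14, 15, 16, 5]
a[mid]=11>4: swap a[2],a[4]; hi=3 → [3, 4, 13, 8, 11, 12, 9, 14, 15, 16, 5]
a[mid]=13>4: swap a[2],a[3]; hi=2 → [3, 4, 8, 13, 11, 12, 9, 14, 15, 16, 5]
a[mid]=8>4: swap a[2],a[2]; hi=1 → [3, 4, 8, 13, 11, 12, 9, 14, 15, 16, 5]
end: lo=1, hi=1; a = [3, 4, 8, 13, 11, 12, 9, 14, 15, 16, 5]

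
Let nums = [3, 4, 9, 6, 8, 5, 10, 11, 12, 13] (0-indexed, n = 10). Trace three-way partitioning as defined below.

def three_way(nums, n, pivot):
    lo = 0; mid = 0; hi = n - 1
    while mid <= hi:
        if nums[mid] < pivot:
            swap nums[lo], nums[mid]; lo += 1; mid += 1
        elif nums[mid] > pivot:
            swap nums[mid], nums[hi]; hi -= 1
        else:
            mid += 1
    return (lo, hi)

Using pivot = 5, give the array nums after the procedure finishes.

[3, 4, 5, 8, 6, 10, 11, 12, 13, 9]

lo=0 mid=0 hi=9
3<5: swap(0,0), lo=1 mid=1 ⇒ [3, 4, 9, 6, 8, 5, 10, 11, 12, 13]
4<5: swap(1,1), lo=2 mid=2 ⇒ [3, 4, 9, 6, 8, 5, 10, 11, 12, 13]
9>5: swap(2,9), hi=8 ⇒ [3, 4, 13, 6, 8, 5, 10, 11, 12, 9]
13>5: swap(2,8), hi=7 ⇒ [3, 4, 12, 6, 8, 5, 10, 11, 13, 9]
12>5: swap(2,7), hi=6 ⇒ [3, 4, 11, 6, 8, 5, 10, 12, 13, 9]
11>5: swap(2,6), hi=5 ⇒ [3, 4, 10, 6, 8, 5, 11, 12, 13, 9]
10>5: swap(2,5), hi=4 ⇒ [3, 4, 5, 6, 8, 10, 11, 12, 13, 9]
5=5: mid=3
6>5: swap(3,4), hi=3 ⇒ [3, 4, 5, 8, 6, 10, 11, 12, 13, 9]
8>5: swap(3,3), hi=2 ⇒ [3, 4, 5, 8, 6, 10, 11, 12, 13, 9]
done. lo=2 hi=2; nums=[3, 4, 5, 8, 6, 10, 11, 12, 13, 9]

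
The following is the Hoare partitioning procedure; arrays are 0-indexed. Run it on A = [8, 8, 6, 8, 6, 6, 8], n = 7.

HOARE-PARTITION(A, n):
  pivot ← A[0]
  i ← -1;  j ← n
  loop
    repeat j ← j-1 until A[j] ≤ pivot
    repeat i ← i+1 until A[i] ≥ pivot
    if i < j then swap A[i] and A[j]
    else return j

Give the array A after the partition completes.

pivot = A[0] = 8; i = -1, j = 7
j→6 (A[6]=8≤8), i→0 (A[0]=8≥8); i<j, swap → [8, 8, 6, 8, 6, 6, 8]
j→5 (A[5]=6≤8), i→1 (A[1]=8≥8); i<j, swap → [8, 6, 6, 8, 6, 8, 8]
j→4 (A[4]=6≤8), i→3 (A[3]=8≥8); i<j, swap → [8, 6, 6, 6, 8, 8, 8]
j→3, i→4; i≥j, return j=3. A = [8, 6, 6, 6, 8, 8, 8]

[8, 6, 6, 6, 8, 8, 8]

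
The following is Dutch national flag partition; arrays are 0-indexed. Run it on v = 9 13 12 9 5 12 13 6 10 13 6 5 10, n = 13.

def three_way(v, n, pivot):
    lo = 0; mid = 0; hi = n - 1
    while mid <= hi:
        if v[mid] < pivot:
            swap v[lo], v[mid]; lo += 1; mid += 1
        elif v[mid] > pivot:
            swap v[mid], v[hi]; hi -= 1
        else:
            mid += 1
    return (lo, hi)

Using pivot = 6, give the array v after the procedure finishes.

5 5 6 6 12 13 9 10 13 12 13 10 9

pivot = 6; lo=0, mid=0, hi=12
v[mid]=9>6: swap v[0],v[12]; hi=11 → 10 13 12 9 5 12 13 6 10 13 6 5 9
v[mid]=10>6: swap v[0],v[11]; hi=10 → 5 13 12 9 5 12 13 6 10 13 6 10 9
v[mid]=5<6: swap v[0],v[0]; lo=1,mid=1 → 5 13 12 9 5 12 13 6 10 13 6 10 9
v[mid]=13>6: swap v[1],v[10]; hi=9 → 5 6 12 9 5 12 13 6 10 13 13 10 9
v[mid]=6=6: mid=2
v[mid]=12>6: swap v[2],v[9]; hi=8 → 5 6 13 9 5 12 13 6 10 12 13 10 9
v[mid]=13>6: swap v[2],v[8]; hi=7 → 5 6 10 9 5 12 13 6 13 12 13 10 9
v[mid]=10>6: swap v[2],v[7]; hi=6 → 5 6 6 9 5 12 13 10 13 12 13 10 9
v[mid]=6=6: mid=3
v[mid]=9>6: swap v[3],v[6]; hi=5 → 5 6 6 13 5 12 9 10 13 12 13 10 9
v[mid]=13>6: swap v[3],v[5]; hi=4 → 5 6 6 12 5 13 9 10 13 12 13 10 9
v[mid]=12>6: swap v[3],v[4]; hi=3 → 5 6 6 5 12 13 9 10 13 12 13 10 9
v[mid]=5<6: swap v[1],v[3]; lo=2,mid=4 → 5 5 6 6 12 13 9 10 13 12 13 10 9
end: lo=2, hi=3; v = 5 5 6 6 12 13 9 10 13 12 13 10 9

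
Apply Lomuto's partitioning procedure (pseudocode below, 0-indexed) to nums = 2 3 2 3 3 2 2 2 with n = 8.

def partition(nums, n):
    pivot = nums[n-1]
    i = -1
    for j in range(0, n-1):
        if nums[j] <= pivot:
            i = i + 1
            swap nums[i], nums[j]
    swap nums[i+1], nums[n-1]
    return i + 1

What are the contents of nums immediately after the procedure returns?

pivot=2, i=-1
j=0: 2≤2, i=0, swap(0,0) ⇒ 2 3 2 3 3 2 2 2
j=1: 3>2, skip
j=2: 2≤2, i=1, swap(1,2) ⇒ 2 2 3 3 3 2 2 2
j=3: 3>2, skip
j=4: 3>2, skip
j=5: 2≤2, i=2, swap(2,5) ⇒ 2 2 2 3 3 3 2 2
j=6: 2≤2, i=3, swap(3,6) ⇒ 2 2 2 2 3 3 3 2
swap(4,7) ⇒ 2 2 2 2 2 3 3 3; return 4

2 2 2 2 2 3 3 3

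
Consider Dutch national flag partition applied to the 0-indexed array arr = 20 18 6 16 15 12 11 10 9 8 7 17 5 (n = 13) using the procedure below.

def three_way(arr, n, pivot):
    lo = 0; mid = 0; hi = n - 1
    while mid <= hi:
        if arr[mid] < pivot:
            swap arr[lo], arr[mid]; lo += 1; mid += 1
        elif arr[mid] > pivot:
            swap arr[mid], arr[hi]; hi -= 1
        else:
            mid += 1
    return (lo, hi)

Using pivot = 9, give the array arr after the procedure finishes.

lo=0 mid=0 hi=12
20>9: swap(0,12), hi=11 ⇒ 5 18 6 16 15 12 11 10 9 8 7 17 20
5<9: swap(0,0), lo=1 mid=1 ⇒ 5 18 6 16 15 12 11 10 9 8 7 17 20
18>9: swap(1,11), hi=10 ⇒ 5 17 6 16 15 12 11 10 9 8 7 18 20
17>9: swap(1,10), hi=9 ⇒ 5 7 6 16 15 12 11 10 9 8 17 18 20
7<9: swap(1,1), lo=2 mid=2 ⇒ 5 7 6 16 15 12 11 10 9 8 17 18 20
6<9: swap(2,2), lo=3 mid=3 ⇒ 5 7 6 16 15 12 11 10 9 8 17 18 20
16>9: swap(3,9), hi=8 ⇒ 5 7 6 8 15 12 11 10 9 16 17 18 20
8<9: swap(3,3), lo=4 mid=4 ⇒ 5 7 6 8 15 12 11 10 9 16 17 18 20
15>9: swap(4,8), hi=7 ⇒ 5 7 6 8 9 12 11 10 15 16 17 18 20
9=9: mid=5
12>9: swap(5,7), hi=6 ⇒ 5 7 6 8 9 10 11 12 15 16 17 18 20
10>9: swap(5,6), hi=5 ⇒ 5 7 6 8 9 11 10 12 15 16 17 18 20
11>9: swap(5,5), hi=4 ⇒ 5 7 6 8 9 11 10 12 15 16 17 18 20
done. lo=4 hi=4; arr=5 7 6 8 9 11 10 12 15 16 17 18 20

5 7 6 8 9 11 10 12 15 16 17 18 20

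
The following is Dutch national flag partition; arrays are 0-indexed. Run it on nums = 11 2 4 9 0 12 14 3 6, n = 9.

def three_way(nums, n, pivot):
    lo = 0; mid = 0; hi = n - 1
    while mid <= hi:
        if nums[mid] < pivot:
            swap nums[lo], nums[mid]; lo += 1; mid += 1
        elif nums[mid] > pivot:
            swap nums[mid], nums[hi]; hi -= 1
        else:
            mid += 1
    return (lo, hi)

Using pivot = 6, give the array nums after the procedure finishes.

2 4 3 0 6 14 12 9 11

lo=0 mid=0 hi=8
11>6: swap(0,8), hi=7 ⇒ 6 2 4 9 0 12 14 3 11
6=6: mid=1
2<6: swap(0,1), lo=1 mid=2 ⇒ 2 6 4 9 0 12 14 3 11
4<6: swap(1,2), lo=2 mid=3 ⇒ 2 4 6 9 0 12 14 3 11
9>6: swap(3,7), hi=6 ⇒ 2 4 6 3 0 12 14 9 11
3<6: swap(2,3), lo=3 mid=4 ⇒ 2 4 3 6 0 12 14 9 11
0<6: swap(3,4), lo=4 mid=5 ⇒ 2 4 3 0 6 12 14 9 11
12>6: swap(5,6), hi=5 ⇒ 2 4 3 0 6 14 12 9 11
14>6: swap(5,5), hi=4 ⇒ 2 4 3 0 6 14 12 9 11
done. lo=4 hi=4; nums=2 4 3 0 6 14 12 9 11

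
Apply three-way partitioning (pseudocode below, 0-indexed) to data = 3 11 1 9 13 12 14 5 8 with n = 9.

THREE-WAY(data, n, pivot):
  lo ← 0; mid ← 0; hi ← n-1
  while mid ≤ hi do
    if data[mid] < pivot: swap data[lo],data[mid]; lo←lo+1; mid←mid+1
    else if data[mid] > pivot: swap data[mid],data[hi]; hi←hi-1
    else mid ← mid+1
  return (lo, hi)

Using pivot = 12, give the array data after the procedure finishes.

3 11 1 9 8 5 12 14 13

lo=0 mid=0 hi=8
3<12: swap(0,0), lo=1 mid=1 ⇒ 3 11 1 9 13 12 14 5 8
11<12: swap(1,1), lo=2 mid=2 ⇒ 3 11 1 9 13 12 14 5 8
1<12: swap(2,2), lo=3 mid=3 ⇒ 3 11 1 9 13 12 14 5 8
9<12: swap(3,3), lo=4 mid=4 ⇒ 3 11 1 9 13 12 14 5 8
13>12: swap(4,8), hi=7 ⇒ 3 11 1 9 8 12 14 5 13
8<12: swap(4,4), lo=5 mid=5 ⇒ 3 11 1 9 8 12 14 5 13
12=12: mid=6
14>12: swap(6,7), hi=6 ⇒ 3 11 1 9 8 12 5 14 13
5<12: swap(5,6), lo=6 mid=7 ⇒ 3 11 1 9 8 5 12 14 13
done. lo=6 hi=6; data=3 11 1 9 8 5 12 14 13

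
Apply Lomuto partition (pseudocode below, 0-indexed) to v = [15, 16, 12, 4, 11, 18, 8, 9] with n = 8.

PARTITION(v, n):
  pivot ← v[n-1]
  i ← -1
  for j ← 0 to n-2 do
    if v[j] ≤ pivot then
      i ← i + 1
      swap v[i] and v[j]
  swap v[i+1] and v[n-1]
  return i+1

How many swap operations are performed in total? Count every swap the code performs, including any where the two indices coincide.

3

pivot=9, i=-1
j=0: 15>9, skip
j=1: 16>9, skip
j=2: 12>9, skip
j=3: 4≤9, i=0, swap(0,3) ⇒ [4, 16, 12, 15, 11, 18, 8, 9]
j=4: 11>9, skip
j=5: 18>9, skip
j=6: 8≤9, i=1, swap(1,6) ⇒ [4, 8, 12, 15, 11, 18, 16, 9]
swap(2,7) ⇒ [4, 8, 9, 15, 11, 18, 16, 12]; return 2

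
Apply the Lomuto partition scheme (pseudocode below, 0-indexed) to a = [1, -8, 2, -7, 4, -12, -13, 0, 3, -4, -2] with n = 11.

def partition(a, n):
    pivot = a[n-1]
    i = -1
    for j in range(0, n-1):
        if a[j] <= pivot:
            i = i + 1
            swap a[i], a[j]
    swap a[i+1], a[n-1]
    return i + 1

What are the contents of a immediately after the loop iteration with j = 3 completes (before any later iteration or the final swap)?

pivot = a[10] = -2; i = -1
j=0: a[0]=1 > -2 → no swap
j=1: a[1]=-8 ≤ -2 → i=0, swap a[0],a[1] → [-8, 1, 2, -7, 4, -12, -13, 0, 3, -4, -2]
j=2: a[2]=2 > -2 → no swap
j=3: a[3]=-7 ≤ -2 → i=1, swap a[1],a[3] → [-8, -7, 2, 1, 4, -12, -13, 0, 3, -4, -2]
(after j=3) a = [-8, -7, 2, 1, 4, -12, -13, 0, 3, -4, -2]

[-8, -7, 2, 1, 4, -12, -13, 0, 3, -4, -2]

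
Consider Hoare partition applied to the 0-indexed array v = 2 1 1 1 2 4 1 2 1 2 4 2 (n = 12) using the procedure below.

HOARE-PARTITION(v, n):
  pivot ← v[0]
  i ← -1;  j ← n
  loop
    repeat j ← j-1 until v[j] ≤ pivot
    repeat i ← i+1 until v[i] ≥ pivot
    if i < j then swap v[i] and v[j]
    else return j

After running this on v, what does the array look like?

2 1 1 1 2 1 1 2 4 2 4 2

pivot=2
j stops at 11 (2), i stops at 0 (2); swap ⇒ 2 1 1 1 2 4 1 2 1 2 4 2
j stops at 9 (2), i stops at 4 (2); swap ⇒ 2 1 1 1 2 4 1 2 1 2 4 2
j stops at 8 (1), i stops at 5 (4); swap ⇒ 2 1 1 1 2 1 1 2 4 2 4 2
j stops at 7, i stops at 7; i≥j ⇒ return 7. v=2 1 1 1 2 1 1 2 4 2 4 2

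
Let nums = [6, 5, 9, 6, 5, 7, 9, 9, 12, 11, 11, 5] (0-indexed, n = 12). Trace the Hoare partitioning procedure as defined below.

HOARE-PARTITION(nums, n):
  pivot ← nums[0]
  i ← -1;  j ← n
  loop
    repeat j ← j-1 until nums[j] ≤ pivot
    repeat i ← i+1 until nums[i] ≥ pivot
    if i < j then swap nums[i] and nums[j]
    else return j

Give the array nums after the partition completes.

pivot=6
j stops at 11 (5), i stops at 0 (6); swap ⇒ [5, 5, 9, 6, 5, 7, 9, 9, 12, 11, 11, 6]
j stops at 4 (5), i stops at 2 (9); swap ⇒ [5, 5, 5, 6, 9, 7, 9, 9, 12, 11, 11, 6]
j stops at 3, i stops at 3; i≥j ⇒ return 3. nums=[5, 5, 5, 6, 9, 7, 9, 9, 12, 11, 11, 6]

[5, 5, 5, 6, 9, 7, 9, 9, 12, 11, 11, 6]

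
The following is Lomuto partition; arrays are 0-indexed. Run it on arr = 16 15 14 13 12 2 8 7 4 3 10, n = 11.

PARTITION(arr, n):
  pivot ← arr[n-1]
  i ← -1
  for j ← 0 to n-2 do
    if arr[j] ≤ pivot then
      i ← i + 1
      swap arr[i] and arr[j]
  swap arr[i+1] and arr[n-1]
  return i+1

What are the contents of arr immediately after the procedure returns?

2 8 7 4 3 10 15 14 13 12 16

pivot = arr[10] = 10; i = -1
j=0: arr[0]=16 > 10 → no swap
j=1: arr[1]=15 > 10 → no swap
j=2: arr[2]=14 > 10 → no swap
j=3: arr[3]=13 > 10 → no swap
j=4: arr[4]=12 > 10 → no swap
j=5: arr[5]=2 ≤ 10 → i=0, swap arr[0],arr[5] → 2 15 14 13 12 16 8 7 4 3 10
j=6: arr[6]=8 ≤ 10 → i=1, swap arr[1],arr[6] → 2 8 14 13 12 16 15 7 4 3 10
j=7: arr[7]=7 ≤ 10 → i=2, swap arr[2],arr[7] → 2 8 7 13 12 16 15 14 4 3 10
j=8: arr[8]=4 ≤ 10 → i=3, swap arr[3],arr[8] → 2 8 7 4 12 16 15 14 13 3 10
j=9: arr[9]=3 ≤ 10 → i=4, swap arr[4],arr[9] → 2 8 7 4 3 16 15 14 13 12 10
final swap arr[5],arr[10] → 2 8 7 4 3 10 15 14 13 12 16; return 5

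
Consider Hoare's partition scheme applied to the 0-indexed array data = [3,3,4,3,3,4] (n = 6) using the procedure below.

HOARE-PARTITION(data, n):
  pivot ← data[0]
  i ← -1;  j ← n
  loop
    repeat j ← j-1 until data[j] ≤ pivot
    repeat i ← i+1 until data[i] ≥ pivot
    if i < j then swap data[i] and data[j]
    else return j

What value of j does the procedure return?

1

pivot = data[0] = 3; i = -1, j = 6
j→4 (data[4]=3≤3), i→0 (data[0]=3≥3); i<j, swap → [3,3,4,3,3,4]
j→3 (data[3]=3≤3), i→1 (data[1]=3≥3); i<j, swap → [3,3,4,3,3,4]
j→1, i→2; i≥j, return j=1. data = [3,3,4,3,3,4]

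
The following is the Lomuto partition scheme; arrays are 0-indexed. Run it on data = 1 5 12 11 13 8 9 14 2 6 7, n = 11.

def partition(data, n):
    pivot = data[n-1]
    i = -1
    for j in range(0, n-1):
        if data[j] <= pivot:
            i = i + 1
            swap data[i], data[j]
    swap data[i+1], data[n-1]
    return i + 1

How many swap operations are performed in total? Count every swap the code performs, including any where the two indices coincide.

5

pivot = data[10] = 7; i = -1
j=0: data[0]=1 ≤ 7 → i=0, swap data[0],data[0] (no change) → 1 5 12 11 13 8 9 14 2 6 7
j=1: data[1]=5 ≤ 7 → i=1, swap data[1],data[1] (no change) → 1 5 12 11 13 8 9 14 2 6 7
j=2: data[2]=12 > 7 → no swap
j=3: data[3]=11 > 7 → no swap
j=4: data[4]=13 > 7 → no swap
j=5: data[5]=8 > 7 → no swap
j=6: data[6]=9 > 7 → no swap
j=7: data[7]=14 > 7 → no swap
j=8: data[8]=2 ≤ 7 → i=2, swap data[2],data[8] → 1 5 2 11 13 8 9 14 12 6 7
j=9: data[9]=6 ≤ 7 → i=3, swap data[3],data[9] → 1 5 2 6 13 8 9 14 12 11 7
final swap data[4],data[10] → 1 5 2 6 7 8 9 14 12 11 13; return 4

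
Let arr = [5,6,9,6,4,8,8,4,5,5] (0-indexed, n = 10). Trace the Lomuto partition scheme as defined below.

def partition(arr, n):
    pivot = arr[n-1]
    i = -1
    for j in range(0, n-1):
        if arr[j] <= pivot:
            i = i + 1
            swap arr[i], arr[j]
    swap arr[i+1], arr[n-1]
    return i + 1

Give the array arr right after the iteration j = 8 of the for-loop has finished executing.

[5,4,4,5,6,8,8,9,6,5]

pivot = arr[9] = 5; i = -1
j=0: arr[0]=5 ≤ 5 → i=0, swap arr[0],arr[0] (no change) → [5,6,9,6,4,8,8,4,5,5]
j=1: arr[1]=6 > 5 → no swap
j=2: arr[2]=9 > 5 → no swap
j=3: arr[3]=6 > 5 → no swap
j=4: arr[4]=4 ≤ 5 → i=1, swap arr[1],arr[4] → [5,4,9,6,6,8,8,4,5,5]
j=5: arr[5]=8 > 5 → no swap
j=6: arr[6]=8 > 5 → no swap
j=7: arr[7]=4 ≤ 5 → i=2, swap arr[2],arr[7] → [5,4,4,6,6,8,8,9,5,5]
j=8: arr[8]=5 ≤ 5 → i=3, swap arr[3],arr[8] → [5,4,4,5,6,8,8,9,6,5]
(after j=8) arr = [5,4,4,5,6,8,8,9,6,5]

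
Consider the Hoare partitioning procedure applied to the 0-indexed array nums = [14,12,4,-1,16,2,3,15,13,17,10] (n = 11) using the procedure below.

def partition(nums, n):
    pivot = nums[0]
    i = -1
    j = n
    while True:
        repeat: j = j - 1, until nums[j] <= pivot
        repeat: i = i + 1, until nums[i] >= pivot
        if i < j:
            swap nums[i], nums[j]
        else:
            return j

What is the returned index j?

6

pivot=14
j stops at 10 (10), i stops at 0 (14); swap ⇒ [10,12,4,-1,16,2,3,15,13,17,14]
j stops at 8 (13), i stops at 4 (16); swap ⇒ [10,12,4,-1,13,2,3,15,16,17,14]
j stops at 6, i stops at 7; i≥j ⇒ return 6. nums=[10,12,4,-1,13,2,3,15,16,17,14]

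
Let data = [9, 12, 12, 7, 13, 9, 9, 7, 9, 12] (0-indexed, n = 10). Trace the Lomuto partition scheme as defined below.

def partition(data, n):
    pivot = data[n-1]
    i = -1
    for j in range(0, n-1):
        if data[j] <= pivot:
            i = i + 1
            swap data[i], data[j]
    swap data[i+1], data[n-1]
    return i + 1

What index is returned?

8

pivot=12, i=-1
j=0: 9≤12, i=0, swap(0,0) ⇒ [9, 12, 12, 7, 13, 9, 9, 7, 9, 12]
j=1: 12≤12, i=1, swap(1,1) ⇒ [9, 12, 12, 7, 13, 9, 9, 7, 9, 12]
j=2: 12≤12, i=2, swap(2,2) ⇒ [9, 12, 12, 7, 13, 9, 9, 7, 9, 12]
j=3: 7≤12, i=3, swap(3,3) ⇒ [9, 12, 12, 7, 13, 9, 9, 7, 9, 12]
j=4: 13>12, skip
j=5: 9≤12, i=4, swap(4,5) ⇒ [9, 12, 12, 7, 9, 13, 9, 7, 9, 12]
j=6: 9≤12, i=5, swap(5,6) ⇒ [9, 12, 12, 7, 9, 9, 13, 7, 9, 12]
j=7: 7≤12, i=6, swap(6,7) ⇒ [9, 12, 12, 7, 9, 9, 7, 13, 9, 12]
j=8: 9≤12, i=7, swap(7,8) ⇒ [9, 12, 12, 7, 9, 9, 7, 9, 13, 12]
swap(8,9) ⇒ [9, 12, 12, 7, 9, 9, 7, 9, 12, 13]; return 8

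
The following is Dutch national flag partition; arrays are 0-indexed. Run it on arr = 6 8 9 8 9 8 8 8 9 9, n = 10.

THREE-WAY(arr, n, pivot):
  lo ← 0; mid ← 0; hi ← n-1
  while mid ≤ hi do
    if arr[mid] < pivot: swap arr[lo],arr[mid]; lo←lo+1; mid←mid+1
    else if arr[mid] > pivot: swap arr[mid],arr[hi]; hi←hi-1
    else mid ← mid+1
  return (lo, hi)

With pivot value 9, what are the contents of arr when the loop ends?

lo=0 mid=0 hi=9
6<9: swap(0,0), lo=1 mid=1 ⇒ 6 8 9 8 9 8 8 8 9 9
8<9: swap(1,1), lo=2 mid=2 ⇒ 6 8 9 8 9 8 8 8 9 9
9=9: mid=3
8<9: swap(2,3), lo=3 mid=4 ⇒ 6 8 8 9 9 8 8 8 9 9
9=9: mid=5
8<9: swap(3,5), lo=4 mid=6 ⇒ 6 8 8 8 9 9 8 8 9 9
8<9: swap(4,6), lo=5 mid=7 ⇒ 6 8 8 8 8 9 9 8 9 9
8<9: swap(5,7), lo=6 mid=8 ⇒ 6 8 8 8 8 8 9 9 9 9
9=9: mid=9
9=9: mid=10
done. lo=6 hi=9; arr=6 8 8 8 8 8 9 9 9 9

6 8 8 8 8 8 9 9 9 9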